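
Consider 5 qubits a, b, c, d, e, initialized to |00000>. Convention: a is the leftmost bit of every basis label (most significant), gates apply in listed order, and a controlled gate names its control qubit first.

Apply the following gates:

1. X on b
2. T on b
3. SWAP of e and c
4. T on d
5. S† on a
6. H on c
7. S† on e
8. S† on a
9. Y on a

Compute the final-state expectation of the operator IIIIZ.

The expectation value of IIIIZ is 1.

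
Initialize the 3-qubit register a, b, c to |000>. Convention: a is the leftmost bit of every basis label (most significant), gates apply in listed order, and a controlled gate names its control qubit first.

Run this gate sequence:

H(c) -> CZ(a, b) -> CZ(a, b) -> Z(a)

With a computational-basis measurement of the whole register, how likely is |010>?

A full measurement returns |010> with probability 0.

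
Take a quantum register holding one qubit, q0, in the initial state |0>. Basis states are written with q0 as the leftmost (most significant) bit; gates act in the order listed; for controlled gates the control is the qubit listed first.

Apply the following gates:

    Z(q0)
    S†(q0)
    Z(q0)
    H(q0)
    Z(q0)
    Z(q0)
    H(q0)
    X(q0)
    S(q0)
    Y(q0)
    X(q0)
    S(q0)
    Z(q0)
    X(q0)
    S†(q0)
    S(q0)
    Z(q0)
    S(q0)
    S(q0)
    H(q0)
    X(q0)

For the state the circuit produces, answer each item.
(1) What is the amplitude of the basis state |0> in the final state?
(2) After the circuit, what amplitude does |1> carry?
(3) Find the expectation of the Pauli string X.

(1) The final state's coefficient on |0> equals -sqrt(2)*I/2.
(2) |1> carries amplitude -sqrt(2)*I/2 in the final state.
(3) The observable X averages to 1.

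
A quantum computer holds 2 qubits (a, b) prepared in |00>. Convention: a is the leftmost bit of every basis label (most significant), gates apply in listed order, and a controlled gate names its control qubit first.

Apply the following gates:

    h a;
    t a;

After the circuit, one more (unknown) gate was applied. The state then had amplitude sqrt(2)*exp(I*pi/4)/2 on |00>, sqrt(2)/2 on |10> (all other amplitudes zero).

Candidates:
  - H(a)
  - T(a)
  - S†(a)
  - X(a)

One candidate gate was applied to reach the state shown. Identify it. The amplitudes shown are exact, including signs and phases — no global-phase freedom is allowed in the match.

The applied gate was X(a).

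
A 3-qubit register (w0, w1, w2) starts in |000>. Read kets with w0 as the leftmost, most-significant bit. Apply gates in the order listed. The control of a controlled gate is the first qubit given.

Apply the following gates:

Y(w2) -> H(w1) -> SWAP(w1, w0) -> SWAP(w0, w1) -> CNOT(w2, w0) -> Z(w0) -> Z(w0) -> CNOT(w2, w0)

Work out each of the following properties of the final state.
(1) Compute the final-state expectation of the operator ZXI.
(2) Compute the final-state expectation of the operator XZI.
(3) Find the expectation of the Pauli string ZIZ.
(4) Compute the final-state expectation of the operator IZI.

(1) The observable ZXI averages to 1.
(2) The observable XZI averages to 0.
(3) The expectation value of ZIZ is -1.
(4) In the final state, IZI has expectation 0.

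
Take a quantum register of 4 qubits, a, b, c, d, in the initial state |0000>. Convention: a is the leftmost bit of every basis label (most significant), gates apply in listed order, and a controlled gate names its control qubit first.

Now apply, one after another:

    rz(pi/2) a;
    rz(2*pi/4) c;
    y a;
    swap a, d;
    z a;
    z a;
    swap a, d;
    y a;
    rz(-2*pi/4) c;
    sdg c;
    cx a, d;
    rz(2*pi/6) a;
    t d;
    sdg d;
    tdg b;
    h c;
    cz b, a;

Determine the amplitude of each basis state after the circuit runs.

After the circuit, the state carries amplitude -sqrt(2)*exp(7*I*pi/12)/2 on |0000>, -sqrt(2)*exp(7*I*pi/12)/2 on |0010>, and 0 on every other basis state.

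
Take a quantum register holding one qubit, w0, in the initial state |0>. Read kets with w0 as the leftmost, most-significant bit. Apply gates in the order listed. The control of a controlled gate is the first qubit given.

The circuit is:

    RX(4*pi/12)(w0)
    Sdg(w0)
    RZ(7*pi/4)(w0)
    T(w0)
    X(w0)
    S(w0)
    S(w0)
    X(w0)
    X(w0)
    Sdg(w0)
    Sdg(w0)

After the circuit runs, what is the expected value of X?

In the final state, X has expectation -sqrt(3)/2. Key observation: the block from step 6 through step 11 cancels to the identity and can be dropped.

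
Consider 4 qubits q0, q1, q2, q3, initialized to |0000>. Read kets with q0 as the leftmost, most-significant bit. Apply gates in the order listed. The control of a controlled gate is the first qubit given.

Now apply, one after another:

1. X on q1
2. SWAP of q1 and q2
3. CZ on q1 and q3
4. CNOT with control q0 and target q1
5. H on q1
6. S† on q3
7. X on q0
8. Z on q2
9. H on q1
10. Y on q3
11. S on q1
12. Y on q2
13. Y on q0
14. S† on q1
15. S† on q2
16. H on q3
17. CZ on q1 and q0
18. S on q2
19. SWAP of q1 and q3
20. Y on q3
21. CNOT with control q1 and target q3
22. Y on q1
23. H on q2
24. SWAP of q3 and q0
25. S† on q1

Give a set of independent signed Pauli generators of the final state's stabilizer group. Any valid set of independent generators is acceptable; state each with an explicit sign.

The stabilizer group can be generated by -XYII, +IIXI, +ZZII, +IIIZ, among other valid generating sets.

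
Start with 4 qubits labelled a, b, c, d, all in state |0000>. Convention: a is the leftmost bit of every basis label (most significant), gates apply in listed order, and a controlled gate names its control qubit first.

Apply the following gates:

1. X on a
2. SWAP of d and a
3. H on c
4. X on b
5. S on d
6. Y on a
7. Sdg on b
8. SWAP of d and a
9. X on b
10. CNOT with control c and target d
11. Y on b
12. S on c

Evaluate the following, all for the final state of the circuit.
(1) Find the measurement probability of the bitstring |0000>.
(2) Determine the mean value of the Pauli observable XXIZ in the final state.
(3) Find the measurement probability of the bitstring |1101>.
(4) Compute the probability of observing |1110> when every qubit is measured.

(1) A full measurement returns |0000> with probability 0.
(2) The observable XXIZ averages to 0.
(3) A full measurement returns |1101> with probability 1/2.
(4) The probability of measuring |1110> is 1/2.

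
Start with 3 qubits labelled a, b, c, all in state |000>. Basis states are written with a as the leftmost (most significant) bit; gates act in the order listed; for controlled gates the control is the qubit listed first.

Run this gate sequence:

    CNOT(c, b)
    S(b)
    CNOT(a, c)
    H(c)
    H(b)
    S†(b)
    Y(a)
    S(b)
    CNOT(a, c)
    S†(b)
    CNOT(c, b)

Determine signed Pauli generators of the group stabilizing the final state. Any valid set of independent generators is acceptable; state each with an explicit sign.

One valid set of independent stabilizer generators is -IYZ, -IZY, -ZII (any independent generating set of the same group is equally correct).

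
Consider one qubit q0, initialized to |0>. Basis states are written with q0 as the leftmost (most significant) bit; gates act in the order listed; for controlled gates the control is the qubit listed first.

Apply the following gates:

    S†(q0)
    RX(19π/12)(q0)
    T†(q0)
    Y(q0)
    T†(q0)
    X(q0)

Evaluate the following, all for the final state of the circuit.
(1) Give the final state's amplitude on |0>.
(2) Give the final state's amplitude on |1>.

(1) The final state's coefficient on |0> equals (-sqrt(sqrt(2) + 2)/4 - sqrt(6 - 3*sqrt(2))/4)*exp(I*pi/4).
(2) |1> carries amplitude (-sqrt(2 - sqrt(2))/4 + sqrt(3*sqrt(2) + 6)/4)*exp(3*I*pi/4) in the final state.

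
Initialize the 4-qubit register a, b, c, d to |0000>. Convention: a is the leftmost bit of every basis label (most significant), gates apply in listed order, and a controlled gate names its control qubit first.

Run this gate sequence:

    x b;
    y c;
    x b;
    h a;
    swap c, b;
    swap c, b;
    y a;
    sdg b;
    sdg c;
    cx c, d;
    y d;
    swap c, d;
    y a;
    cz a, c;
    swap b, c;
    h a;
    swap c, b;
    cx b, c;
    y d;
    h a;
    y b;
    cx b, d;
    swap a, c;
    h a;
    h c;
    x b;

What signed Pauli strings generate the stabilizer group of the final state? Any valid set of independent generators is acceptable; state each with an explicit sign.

The stabilizer group can be generated by +XIII, +IZII, +IIZI, -IIIZ, among other valid generating sets.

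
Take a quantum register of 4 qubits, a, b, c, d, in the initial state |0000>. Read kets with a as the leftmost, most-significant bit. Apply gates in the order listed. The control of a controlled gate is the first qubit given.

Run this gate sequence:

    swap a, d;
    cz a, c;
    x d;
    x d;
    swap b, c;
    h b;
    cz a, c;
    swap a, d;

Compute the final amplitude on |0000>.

The amplitude on |0000> is sqrt(2)/2.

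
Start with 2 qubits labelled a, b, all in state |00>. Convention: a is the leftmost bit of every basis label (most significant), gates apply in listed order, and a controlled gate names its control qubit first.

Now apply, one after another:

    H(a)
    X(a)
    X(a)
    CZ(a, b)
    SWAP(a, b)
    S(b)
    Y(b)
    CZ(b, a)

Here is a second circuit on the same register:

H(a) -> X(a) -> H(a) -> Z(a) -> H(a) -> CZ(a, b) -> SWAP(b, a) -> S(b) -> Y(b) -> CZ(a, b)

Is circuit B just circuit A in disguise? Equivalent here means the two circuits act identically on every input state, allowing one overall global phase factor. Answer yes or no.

Yes: on every input state the two circuits agree up to one overall phase factor.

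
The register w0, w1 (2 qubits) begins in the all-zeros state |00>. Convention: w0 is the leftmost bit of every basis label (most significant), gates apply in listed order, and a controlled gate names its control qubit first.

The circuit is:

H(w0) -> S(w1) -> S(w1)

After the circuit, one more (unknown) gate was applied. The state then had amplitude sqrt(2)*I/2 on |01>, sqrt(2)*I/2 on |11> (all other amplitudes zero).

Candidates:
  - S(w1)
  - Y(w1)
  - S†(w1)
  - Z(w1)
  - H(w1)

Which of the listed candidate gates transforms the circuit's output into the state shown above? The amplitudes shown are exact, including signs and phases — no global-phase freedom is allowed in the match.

It was Y(w1) that produced the state shown.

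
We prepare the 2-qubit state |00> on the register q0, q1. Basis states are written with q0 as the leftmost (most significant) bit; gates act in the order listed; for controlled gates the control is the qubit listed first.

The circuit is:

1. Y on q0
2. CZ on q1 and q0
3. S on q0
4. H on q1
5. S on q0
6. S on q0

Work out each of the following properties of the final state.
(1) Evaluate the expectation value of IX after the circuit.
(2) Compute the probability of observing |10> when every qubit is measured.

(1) The observable IX averages to 1.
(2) A full measurement returns |10> with probability 1/2.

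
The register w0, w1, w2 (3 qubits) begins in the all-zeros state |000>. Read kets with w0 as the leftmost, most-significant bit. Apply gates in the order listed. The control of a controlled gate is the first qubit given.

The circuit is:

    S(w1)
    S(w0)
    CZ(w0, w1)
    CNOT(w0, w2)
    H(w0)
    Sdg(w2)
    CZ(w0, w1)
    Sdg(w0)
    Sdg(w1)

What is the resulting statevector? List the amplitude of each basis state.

The final amplitudes are sqrt(2)/2 on |000>, -sqrt(2)*I/2 on |100>, and 0 on every other basis state.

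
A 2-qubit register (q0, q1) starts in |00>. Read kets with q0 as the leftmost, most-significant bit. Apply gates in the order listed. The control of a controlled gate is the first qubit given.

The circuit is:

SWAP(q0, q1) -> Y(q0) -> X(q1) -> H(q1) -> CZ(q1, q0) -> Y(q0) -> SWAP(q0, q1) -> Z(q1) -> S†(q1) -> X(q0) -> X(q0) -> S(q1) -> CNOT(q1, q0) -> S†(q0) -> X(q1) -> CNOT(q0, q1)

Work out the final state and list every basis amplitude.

The resulting statevector has amplitude 0 on |00>, sqrt(2)/2 on |01>, -sqrt(2)*I/2 on |10>, 0 on |11>. Key observation: steps 9-12 multiply out to the identity, so the circuit reduces to the remaining gates.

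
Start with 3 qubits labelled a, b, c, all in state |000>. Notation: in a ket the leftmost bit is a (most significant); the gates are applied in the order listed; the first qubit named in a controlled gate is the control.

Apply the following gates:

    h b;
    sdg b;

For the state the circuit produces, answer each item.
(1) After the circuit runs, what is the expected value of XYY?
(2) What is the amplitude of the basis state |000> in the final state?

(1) The observable XYY averages to 0.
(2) The amplitude on |000> is sqrt(2)/2.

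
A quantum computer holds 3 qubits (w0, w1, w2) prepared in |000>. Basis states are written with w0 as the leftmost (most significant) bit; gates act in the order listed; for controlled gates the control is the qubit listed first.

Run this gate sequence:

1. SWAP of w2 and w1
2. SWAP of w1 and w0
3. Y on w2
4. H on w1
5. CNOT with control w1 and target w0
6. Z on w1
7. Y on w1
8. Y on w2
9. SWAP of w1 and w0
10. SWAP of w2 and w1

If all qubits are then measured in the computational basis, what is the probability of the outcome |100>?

The probability of measuring |100> is 1/2.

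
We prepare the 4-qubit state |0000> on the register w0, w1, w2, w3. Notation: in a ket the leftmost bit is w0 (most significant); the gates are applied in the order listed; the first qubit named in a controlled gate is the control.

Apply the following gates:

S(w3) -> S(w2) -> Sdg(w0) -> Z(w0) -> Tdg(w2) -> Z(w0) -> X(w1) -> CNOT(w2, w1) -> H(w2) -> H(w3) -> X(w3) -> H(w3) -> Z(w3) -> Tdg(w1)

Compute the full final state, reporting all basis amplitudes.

The final amplitudes are -sqrt(2)*exp(3*I*pi/4)/2 on |0100>, -sqrt(2)*exp(3*I*pi/4)/2 on |0110>, and 0 on every other basis state. Key observation: the block from step 10 through step 13 cancels to the identity and can be dropped.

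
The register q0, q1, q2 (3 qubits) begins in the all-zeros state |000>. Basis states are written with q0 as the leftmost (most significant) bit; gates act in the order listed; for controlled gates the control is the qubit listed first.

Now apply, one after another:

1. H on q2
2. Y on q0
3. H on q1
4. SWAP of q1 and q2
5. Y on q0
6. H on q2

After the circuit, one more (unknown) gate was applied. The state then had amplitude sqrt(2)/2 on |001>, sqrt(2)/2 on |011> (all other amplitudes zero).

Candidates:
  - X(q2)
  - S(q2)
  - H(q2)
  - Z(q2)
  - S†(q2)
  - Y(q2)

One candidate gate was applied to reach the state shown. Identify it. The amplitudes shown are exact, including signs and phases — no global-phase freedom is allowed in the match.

The unique candidate consistent with the amplitudes is X(q2).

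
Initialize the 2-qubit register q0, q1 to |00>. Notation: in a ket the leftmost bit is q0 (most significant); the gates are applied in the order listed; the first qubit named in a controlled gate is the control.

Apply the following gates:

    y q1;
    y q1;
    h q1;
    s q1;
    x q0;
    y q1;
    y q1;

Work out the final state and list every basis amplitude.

The resulting statevector has amplitude 0 on |00>, 0 on |01>, sqrt(2)/2 on |10>, sqrt(2)*I/2 on |11>.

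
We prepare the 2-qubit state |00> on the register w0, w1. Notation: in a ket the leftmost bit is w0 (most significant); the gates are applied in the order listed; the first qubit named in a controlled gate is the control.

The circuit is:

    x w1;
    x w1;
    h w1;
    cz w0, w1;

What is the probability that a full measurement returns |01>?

The probability of measuring |01> is 1/2. Key observation: the block from step 1 through step 2 cancels to the identity and can be dropped.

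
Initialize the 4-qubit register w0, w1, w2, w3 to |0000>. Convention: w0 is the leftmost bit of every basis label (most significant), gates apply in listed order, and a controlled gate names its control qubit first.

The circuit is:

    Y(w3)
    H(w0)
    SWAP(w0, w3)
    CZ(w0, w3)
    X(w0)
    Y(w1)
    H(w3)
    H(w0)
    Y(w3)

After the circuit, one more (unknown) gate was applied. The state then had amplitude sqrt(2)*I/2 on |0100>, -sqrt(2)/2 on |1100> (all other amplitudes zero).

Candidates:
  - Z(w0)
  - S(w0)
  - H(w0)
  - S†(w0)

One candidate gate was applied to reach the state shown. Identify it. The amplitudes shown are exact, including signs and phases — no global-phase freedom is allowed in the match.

The unique candidate consistent with the amplitudes is S(w0).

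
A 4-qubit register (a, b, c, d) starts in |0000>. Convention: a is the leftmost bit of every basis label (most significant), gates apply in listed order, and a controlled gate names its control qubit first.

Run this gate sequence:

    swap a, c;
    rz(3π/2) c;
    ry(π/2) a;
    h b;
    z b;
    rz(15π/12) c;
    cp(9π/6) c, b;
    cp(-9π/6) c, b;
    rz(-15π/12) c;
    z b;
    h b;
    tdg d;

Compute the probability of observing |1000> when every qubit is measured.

Outcome |1000> occurs with probability 1/2. Key observation: steps 4-11 multiply out to the identity, so the circuit reduces to the remaining gates.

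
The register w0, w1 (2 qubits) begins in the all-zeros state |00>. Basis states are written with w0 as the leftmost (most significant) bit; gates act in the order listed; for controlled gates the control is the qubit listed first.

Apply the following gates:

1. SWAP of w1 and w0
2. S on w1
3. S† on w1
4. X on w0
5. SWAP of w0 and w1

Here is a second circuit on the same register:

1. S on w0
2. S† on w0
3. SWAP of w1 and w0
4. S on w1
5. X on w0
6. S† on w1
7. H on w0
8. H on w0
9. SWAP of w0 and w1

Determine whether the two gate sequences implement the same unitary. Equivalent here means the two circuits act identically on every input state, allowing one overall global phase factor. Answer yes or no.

Yes — the two circuits implement the same unitary up to a global phase.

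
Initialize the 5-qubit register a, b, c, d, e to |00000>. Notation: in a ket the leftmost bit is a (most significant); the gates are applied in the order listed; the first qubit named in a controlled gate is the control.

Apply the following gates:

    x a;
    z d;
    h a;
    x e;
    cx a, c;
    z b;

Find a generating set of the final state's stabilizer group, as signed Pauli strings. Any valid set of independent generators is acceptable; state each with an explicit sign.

One valid set of independent stabilizer generators is -XIXII, +ZIZII, +IZIII, +IIIZI, -IIIIZ (any independent generating set of the same group is equally correct).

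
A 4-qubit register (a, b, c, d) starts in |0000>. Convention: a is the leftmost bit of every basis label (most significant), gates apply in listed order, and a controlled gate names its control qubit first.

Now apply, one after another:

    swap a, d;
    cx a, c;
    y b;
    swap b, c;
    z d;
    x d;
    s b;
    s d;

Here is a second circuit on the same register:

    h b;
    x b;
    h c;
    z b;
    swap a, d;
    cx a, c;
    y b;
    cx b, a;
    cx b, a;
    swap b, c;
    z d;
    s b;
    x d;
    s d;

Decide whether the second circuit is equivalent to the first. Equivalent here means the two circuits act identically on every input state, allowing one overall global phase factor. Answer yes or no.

No: there is an input state on which the two circuits produce genuinely different outputs (not merely differing by a phase).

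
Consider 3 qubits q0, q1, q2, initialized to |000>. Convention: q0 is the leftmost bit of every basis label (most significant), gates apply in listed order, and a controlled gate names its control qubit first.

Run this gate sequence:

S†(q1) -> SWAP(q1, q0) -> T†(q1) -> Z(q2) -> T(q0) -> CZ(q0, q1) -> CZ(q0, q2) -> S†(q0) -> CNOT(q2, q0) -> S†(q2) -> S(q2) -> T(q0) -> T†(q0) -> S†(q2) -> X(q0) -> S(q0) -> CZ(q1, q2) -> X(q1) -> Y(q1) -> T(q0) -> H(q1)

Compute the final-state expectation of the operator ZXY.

In the final state, ZXY has expectation 0. Key observation: the block from step 11 through step 14 cancels to the identity and can be dropped.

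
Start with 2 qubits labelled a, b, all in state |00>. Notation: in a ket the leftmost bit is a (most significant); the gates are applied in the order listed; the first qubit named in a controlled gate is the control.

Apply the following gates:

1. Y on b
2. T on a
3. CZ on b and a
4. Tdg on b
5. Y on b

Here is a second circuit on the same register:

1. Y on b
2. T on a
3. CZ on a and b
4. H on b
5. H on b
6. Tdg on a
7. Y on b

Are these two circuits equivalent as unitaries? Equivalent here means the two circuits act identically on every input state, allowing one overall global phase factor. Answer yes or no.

No — the two circuits implement different unitaries, even allowing a global phase.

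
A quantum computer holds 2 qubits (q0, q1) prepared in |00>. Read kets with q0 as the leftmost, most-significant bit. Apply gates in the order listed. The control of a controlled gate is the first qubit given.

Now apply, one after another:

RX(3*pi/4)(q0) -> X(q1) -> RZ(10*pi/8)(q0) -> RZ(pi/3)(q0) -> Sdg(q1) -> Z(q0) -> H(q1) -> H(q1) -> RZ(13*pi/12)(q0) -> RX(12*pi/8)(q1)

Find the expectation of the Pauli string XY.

In the final state, XY has expectation sqrt(6)/4.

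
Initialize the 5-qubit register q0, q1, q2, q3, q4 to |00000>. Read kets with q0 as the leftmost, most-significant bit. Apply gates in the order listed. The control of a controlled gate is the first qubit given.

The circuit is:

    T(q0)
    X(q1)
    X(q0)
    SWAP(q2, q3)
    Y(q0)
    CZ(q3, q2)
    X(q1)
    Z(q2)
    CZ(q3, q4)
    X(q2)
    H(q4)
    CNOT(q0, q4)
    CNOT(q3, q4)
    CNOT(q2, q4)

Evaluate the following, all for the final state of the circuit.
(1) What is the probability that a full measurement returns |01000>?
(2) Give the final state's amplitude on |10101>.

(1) A full measurement returns |01000> with probability 0.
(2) The amplitude on |10101> is 0.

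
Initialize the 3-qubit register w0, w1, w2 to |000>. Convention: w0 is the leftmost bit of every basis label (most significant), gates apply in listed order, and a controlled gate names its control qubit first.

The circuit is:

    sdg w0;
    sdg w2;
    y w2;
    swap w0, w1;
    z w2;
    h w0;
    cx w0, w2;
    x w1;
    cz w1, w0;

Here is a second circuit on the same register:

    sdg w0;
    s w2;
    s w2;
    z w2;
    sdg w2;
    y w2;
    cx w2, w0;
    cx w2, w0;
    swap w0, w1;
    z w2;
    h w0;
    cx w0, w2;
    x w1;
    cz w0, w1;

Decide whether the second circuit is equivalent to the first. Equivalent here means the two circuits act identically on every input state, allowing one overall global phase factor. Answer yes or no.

Yes, they are equivalent — the unitaries differ by at most a global phase.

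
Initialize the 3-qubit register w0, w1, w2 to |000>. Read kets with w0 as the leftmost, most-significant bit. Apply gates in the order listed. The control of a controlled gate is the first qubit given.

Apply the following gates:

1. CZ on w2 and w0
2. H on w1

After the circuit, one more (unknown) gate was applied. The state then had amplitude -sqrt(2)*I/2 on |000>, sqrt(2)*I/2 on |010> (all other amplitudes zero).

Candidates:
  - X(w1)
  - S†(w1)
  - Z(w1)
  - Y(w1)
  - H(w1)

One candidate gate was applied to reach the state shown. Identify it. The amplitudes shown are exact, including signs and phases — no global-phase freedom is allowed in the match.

The applied gate was Y(w1).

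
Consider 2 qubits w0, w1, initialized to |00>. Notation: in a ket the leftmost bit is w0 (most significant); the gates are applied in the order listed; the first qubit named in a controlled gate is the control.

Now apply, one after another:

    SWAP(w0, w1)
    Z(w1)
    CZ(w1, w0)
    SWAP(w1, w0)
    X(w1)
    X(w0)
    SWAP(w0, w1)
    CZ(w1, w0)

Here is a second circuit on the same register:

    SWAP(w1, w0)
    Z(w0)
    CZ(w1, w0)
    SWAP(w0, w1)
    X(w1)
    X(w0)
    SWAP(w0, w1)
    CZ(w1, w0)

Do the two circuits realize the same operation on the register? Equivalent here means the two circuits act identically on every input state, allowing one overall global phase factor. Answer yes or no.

No: there is an input state on which the two circuits produce genuinely different outputs (not merely differing by a phase).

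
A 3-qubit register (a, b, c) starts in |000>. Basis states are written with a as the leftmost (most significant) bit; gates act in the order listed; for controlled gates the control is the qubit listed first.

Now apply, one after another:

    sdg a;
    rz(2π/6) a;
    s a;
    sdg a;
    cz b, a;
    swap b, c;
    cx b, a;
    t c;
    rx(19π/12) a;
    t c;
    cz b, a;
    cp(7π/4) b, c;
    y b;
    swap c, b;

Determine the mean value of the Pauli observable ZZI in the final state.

In the final state, ZZI has expectation -sqrt(2)/4 + sqrt(6)/4. Key observation: gates 3-4 undo each other exactly, leaving only the rest of the circuit to track.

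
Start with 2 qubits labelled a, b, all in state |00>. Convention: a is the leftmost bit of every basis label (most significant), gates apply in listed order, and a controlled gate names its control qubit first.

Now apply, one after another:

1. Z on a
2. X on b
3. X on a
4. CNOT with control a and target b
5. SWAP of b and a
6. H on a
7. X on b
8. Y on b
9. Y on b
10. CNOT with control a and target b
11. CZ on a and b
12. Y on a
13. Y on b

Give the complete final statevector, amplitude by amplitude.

After the circuit, the state carries amplitude sqrt(2)/2 on |00>, 0 on |01>, 0 on |10>, -sqrt(2)/2 on |11>.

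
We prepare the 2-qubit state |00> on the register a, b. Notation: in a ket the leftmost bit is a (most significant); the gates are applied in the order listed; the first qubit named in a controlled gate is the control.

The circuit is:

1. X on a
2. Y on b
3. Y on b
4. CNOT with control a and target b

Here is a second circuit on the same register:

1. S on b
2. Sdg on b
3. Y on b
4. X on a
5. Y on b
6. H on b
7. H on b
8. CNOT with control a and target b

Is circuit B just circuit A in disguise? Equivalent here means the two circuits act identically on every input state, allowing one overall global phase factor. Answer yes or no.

Yes: on every input state the two circuits agree up to one overall phase factor.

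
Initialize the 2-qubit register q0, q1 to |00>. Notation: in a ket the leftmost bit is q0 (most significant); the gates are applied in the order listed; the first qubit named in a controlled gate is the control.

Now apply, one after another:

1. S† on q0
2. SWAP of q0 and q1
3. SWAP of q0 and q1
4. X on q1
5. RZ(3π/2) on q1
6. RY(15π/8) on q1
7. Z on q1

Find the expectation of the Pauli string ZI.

The observable ZI averages to 1. Key observation: the block from step 2 through step 3 cancels to the identity and can be dropped.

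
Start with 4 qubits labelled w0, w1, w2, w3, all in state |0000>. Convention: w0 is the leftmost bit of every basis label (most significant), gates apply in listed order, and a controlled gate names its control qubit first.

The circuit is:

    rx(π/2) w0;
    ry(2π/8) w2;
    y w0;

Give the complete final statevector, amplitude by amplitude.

The final amplitudes are -sqrt(2*sqrt(2) + 4)/4 on |0000>, -sqrt(4 - 2*sqrt(2))/4 on |0010>, I*sqrt(2*sqrt(2) + 4)/4 on |1000>, I*sqrt(4 - 2*sqrt(2))/4 on |1010>, and 0 on every other basis state.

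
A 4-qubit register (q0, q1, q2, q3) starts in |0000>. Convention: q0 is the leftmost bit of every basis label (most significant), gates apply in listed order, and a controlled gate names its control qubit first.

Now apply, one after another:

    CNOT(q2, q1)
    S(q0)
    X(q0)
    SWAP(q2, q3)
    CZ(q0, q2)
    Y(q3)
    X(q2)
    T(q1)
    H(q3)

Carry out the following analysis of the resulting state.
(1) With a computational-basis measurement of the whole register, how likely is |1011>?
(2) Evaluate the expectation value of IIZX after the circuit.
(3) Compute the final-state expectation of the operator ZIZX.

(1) Outcome |1011> occurs with probability 1/2.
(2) The observable IIZX averages to 1.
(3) In the final state, ZIZX has expectation -1.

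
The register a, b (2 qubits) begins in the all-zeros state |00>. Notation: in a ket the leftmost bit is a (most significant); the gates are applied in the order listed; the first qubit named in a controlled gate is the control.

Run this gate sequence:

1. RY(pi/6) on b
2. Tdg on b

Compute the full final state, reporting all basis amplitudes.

After the circuit, the state carries amplitude sqrt(2)/4 + sqrt(6)/4 on |00>, (-sqrt(6) + sqrt(2))*exp(3*I*pi/4)/4 on |01>, 0 on |10>, 0 on |11>.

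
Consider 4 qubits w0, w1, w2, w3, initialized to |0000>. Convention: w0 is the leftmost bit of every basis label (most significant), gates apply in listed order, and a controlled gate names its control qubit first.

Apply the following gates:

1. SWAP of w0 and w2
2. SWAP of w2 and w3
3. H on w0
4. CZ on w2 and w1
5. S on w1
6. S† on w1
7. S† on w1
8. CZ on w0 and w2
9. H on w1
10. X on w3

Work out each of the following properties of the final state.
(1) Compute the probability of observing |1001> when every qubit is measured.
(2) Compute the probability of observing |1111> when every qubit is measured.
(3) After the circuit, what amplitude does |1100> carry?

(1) The probability of measuring |1001> is 1/4.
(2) The probability of measuring |1111> is 0.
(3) |1100> carries amplitude 0 in the final state.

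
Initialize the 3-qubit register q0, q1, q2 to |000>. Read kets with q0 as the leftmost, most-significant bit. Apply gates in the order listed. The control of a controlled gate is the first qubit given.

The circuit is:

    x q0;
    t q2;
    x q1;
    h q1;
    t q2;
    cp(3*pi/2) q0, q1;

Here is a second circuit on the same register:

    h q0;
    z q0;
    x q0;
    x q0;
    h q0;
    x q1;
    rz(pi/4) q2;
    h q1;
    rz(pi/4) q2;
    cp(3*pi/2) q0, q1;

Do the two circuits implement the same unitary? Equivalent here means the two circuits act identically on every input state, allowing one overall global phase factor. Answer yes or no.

Yes: on every input state the two circuits agree up to one overall phase factor.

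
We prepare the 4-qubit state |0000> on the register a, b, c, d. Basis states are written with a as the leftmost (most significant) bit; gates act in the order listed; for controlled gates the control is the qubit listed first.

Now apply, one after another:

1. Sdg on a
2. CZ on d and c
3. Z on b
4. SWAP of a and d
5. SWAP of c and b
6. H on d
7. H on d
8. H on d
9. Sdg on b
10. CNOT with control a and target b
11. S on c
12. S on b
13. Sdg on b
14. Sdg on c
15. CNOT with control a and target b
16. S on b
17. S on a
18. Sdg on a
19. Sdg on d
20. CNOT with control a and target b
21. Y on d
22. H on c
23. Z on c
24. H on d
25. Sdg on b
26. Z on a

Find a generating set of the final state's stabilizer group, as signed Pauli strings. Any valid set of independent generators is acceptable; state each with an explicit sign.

One valid set of independent stabilizer generators is -IIXI, +IIIY, +ZIII, +IZII (any independent generating set of the same group is equally correct).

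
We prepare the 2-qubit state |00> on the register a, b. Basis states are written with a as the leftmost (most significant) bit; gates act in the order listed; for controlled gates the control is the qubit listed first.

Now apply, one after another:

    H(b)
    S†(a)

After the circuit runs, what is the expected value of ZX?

The expectation value of ZX is 1.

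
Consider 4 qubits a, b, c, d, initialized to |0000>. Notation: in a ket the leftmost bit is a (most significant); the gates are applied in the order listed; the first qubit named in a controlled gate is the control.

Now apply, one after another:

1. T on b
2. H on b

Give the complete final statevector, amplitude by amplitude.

After the circuit, the state carries amplitude sqrt(2)/2 on |0000>, sqrt(2)/2 on |0100>, and 0 on every other basis state.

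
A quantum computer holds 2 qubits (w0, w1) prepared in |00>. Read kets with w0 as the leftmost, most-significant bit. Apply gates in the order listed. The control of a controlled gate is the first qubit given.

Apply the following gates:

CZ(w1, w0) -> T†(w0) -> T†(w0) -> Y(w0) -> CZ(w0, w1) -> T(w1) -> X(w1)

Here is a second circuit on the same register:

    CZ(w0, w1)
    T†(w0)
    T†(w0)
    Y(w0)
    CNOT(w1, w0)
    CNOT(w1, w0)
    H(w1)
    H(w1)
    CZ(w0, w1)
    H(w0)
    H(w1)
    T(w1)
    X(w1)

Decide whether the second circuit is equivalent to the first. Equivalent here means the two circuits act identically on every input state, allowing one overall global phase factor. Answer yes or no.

No, they are not equivalent — no single phase factor reconciles the two unitaries.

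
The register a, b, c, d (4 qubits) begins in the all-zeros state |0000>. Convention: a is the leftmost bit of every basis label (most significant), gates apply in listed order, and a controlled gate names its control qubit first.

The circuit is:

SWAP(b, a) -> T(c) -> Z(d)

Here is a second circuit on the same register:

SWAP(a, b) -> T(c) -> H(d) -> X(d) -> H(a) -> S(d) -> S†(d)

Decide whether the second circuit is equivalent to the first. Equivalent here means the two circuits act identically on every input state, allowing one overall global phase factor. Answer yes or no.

No, they are not equivalent — no single phase factor reconciles the two unitaries.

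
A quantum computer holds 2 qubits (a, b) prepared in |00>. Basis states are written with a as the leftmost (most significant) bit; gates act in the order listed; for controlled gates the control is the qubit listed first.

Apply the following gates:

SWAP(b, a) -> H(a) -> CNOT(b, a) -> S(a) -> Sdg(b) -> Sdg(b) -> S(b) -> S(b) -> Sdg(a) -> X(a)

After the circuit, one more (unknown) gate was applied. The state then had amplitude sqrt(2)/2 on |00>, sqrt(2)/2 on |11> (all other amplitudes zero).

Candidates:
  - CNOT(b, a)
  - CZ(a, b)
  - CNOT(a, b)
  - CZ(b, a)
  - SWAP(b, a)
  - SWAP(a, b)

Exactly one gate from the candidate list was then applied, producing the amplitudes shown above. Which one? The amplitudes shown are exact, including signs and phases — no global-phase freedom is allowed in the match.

It was CNOT(a, b) that produced the state shown. Key observation: gates 4-9 undo each other exactly, leaving only the rest of the circuit to track.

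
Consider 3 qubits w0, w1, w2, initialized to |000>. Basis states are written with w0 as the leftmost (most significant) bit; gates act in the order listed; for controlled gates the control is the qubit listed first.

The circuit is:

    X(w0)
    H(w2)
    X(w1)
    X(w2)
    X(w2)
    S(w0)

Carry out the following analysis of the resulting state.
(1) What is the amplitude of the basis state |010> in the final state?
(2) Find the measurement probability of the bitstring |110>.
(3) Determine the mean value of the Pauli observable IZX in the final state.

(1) |010> carries amplitude 0 in the final state. Key observation: steps 4-5 multiply out to the identity, so the circuit reduces to the remaining gates.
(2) Outcome |110> occurs with probability 1/2.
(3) In the final state, IZX has expectation -1.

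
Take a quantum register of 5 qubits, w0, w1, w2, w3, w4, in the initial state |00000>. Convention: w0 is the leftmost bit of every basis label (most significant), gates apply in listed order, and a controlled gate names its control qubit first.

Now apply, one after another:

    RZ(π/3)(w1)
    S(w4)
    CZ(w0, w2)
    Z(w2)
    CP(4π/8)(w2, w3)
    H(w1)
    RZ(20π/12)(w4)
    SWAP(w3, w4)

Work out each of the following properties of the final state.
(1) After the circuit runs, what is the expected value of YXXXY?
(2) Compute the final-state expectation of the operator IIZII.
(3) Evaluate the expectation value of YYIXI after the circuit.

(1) The expectation value of YXXXY is 0.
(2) The expectation value of IIZII is 1.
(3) The expectation value of YYIXI is 0.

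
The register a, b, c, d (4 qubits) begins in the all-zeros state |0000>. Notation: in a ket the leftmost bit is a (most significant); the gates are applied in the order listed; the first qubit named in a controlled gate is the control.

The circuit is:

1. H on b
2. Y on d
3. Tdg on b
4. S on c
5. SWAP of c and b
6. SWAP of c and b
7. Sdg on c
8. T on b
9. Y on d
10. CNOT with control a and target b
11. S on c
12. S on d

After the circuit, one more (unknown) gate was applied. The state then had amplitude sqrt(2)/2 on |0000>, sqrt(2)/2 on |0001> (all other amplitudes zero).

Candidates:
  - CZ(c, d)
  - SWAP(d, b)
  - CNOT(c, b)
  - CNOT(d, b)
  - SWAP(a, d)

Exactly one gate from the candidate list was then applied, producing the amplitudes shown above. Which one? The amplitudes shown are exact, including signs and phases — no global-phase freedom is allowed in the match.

It was SWAP(d, b) that produced the state shown.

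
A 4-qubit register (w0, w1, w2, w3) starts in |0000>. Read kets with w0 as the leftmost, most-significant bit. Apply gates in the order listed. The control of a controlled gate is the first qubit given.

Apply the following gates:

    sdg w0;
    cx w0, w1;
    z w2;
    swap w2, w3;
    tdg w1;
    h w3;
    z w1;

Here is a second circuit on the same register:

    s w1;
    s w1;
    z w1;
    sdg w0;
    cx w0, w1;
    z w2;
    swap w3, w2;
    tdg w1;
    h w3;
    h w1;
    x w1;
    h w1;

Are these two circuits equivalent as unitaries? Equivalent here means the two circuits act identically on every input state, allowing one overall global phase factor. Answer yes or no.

Yes — the two circuits implement the same unitary up to a global phase.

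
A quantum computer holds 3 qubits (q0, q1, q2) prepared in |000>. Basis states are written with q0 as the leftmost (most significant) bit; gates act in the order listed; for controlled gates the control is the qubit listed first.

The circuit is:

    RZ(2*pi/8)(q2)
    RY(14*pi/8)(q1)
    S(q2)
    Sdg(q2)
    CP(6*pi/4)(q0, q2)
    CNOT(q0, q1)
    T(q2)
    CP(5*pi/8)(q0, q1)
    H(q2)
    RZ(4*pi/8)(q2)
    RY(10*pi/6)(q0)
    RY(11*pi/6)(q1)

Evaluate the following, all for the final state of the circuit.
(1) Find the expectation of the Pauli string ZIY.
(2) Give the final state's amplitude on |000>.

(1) The observable ZIY averages to 1/2. Key observation: steps 3-4 multiply out to the identity, so the circuit reduces to the remaining gates.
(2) |000> carries amplitude (-3*sqrt(2 - sqrt(2))/16 + sqrt(6 - 3*sqrt(2))/16 + sqrt(3*sqrt(2) + 6)/16 + 3*sqrt(sqrt(2) + 2)/16)*exp(5*I*pi/8) in the final state.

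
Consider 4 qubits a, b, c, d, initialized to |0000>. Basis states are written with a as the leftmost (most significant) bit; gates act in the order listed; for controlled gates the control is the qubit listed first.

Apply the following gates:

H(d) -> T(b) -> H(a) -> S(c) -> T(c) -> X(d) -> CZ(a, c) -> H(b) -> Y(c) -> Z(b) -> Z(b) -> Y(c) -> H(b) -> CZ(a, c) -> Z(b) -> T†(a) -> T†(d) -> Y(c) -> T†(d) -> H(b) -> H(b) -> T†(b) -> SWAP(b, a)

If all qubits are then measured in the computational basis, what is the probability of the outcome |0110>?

The probability of measuring |0110> is 1/4. Key observation: the block from step 7 through step 14 cancels to the identity and can be dropped.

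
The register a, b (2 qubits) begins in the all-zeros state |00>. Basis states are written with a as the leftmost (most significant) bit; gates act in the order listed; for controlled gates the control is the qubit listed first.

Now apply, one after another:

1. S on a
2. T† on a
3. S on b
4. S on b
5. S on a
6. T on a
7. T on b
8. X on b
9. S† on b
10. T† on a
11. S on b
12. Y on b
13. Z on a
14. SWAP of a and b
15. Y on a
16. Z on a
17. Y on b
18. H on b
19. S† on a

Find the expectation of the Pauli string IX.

The observable IX averages to -1.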